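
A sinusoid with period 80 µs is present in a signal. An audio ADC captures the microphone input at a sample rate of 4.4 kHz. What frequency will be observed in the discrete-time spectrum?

T = 80 µs → f = 1/T = 12.5 kHz.
12.5 kHz mod fs = 3.7 kHz.
3.7 kHz > fs/2 = 2.2 kHz, folds to fs − 3.7 kHz = 0.7 kHz.

0.7 kHz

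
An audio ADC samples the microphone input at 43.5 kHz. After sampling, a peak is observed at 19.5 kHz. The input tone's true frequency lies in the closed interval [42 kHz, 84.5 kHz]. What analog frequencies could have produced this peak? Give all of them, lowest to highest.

63 kHz, 67.5 kHz

Frequencies that alias to 19.5 kHz are k·fs ± 19.5 kHz for integer k ≥ 0.
k=0: 19.5 kHz.
k=1: 24 kHz, 63 kHz.
k=2: 67.5 kHz, 106.5 kHz.
k=3: 111 kHz, 150 kHz.
Within [42 kHz, 84.5 kHz]: 63 kHz, 67.5 kHz.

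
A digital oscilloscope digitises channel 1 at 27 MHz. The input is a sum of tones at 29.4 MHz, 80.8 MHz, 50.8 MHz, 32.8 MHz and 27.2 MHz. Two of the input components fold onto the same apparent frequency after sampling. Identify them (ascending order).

fs/2 = 13.5 MHz.
29.4 MHz mod fs = 2.4 MHz.
2.4 MHz ≤ fs/2 = 13.5 MHz, appears at 2.4 MHz.
80.8 MHz mod fs = 26.8 MHz.
26.8 MHz > fs/2 = 13.5 MHz, folds to fs − 26.8 MHz = 0.2 MHz.
50.8 MHz mod fs = 23.8 MHz.
23.8 MHz > fs/2 = 13.5 MHz, folds to fs − 23.8 MHz = 3.2 MHz.
32.8 MHz mod fs = 5.8 MHz.
5.8 MHz ≤ fs/2 = 13.5 MHz, appears at 5.8 MHz.
27.2 MHz mod fs = 0.2 MHz.
0.2 MHz ≤ fs/2 = 13.5 MHz, appears at 0.2 MHz.
27.2 MHz and 80.8 MHz both map to 0.2 MHz.

27.2 MHz, 80.8 MHz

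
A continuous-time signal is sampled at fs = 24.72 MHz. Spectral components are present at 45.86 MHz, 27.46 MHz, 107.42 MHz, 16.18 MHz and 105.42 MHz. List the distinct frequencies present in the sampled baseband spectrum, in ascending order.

fs/2 = 12.36 MHz.
45.86 MHz mod fs = 21.14 MHz.
21.14 MHz > fs/2 = 12.36 MHz, folds to fs − 21.14 MHz = 3.58 MHz.
27.46 MHz mod fs = 2.74 MHz.
2.74 MHz ≤ fs/2 = 12.36 MHz, appears at 2.74 MHz.
107.42 MHz mod fs = 8.54 MHz.
8.54 MHz ≤ fs/2 = 12.36 MHz, appears at 8.54 MHz.
16.18 MHz > fs/2 = 12.36 MHz, folds to fs − 16.18 MHz = 8.54 MHz.
105.42 MHz mod fs = 6.54 MHz.
6.54 MHz ≤ fs/2 = 12.36 MHz, appears at 6.54 MHz.
Distinct values: {2.74 MHz, 3.58 MHz, 6.54 MHz, 8.54 MHz}.

2.74 MHz, 3.58 MHz, 6.54 MHz, 8.54 MHz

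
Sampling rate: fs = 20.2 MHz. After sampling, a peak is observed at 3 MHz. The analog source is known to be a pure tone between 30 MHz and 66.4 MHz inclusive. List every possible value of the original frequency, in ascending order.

Frequencies that alias to 3 MHz are k·fs ± 3 MHz for integer k ≥ 0.
k=0: 3 MHz.
k=1: 17.2 MHz, 23.2 MHz.
k=2: 37.4 MHz, 43.4 MHz.
k=3: 57.6 MHz, 63.6 MHz.
k=4: 77.8 MHz, 83.8 MHz.
Within [30 MHz, 66.4 MHz]: 37.4 MHz, 43.4 MHz, 57.6 MHz, 63.6 MHz.

37.4 MHz, 43.4 MHz, 57.6 MHz, 63.6 MHz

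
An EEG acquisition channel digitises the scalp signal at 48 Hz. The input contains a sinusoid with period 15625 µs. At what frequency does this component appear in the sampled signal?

T = 15625 µs → f = 1/T = 64 Hz.
64 Hz mod fs = 16 Hz.
16 Hz ≤ fs/2 = 24 Hz, appears at 16 Hz.

16 Hz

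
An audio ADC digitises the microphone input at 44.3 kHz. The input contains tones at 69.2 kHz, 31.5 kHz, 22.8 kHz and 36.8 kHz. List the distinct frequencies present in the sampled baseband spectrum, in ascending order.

7.5 kHz, 12.8 kHz, 19.4 kHz, 21.5 kHz

fs/2 = 22.15 kHz.
69.2 kHz mod fs = 24.9 kHz.
24.9 kHz > fs/2 = 22.15 kHz, folds to fs − 24.9 kHz = 19.4 kHz.
31.5 kHz > fs/2 = 22.15 kHz, folds to fs − 31.5 kHz = 12.8 kHz.
22.8 kHz > fs/2 = 22.15 kHz, folds to fs − 22.8 kHz = 21.5 kHz.
36.8 kHz > fs/2 = 22.15 kHz, folds to fs − 36.8 kHz = 7.5 kHz.
Distinct values: {7.5 kHz, 12.8 kHz, 19.4 kHz, 21.5 kHz}.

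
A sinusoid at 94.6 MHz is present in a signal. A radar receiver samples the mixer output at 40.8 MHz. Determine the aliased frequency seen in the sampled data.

94.6 MHz mod fs = 13 MHz.
13 MHz ≤ fs/2 = 20.4 MHz, appears at 13 MHz.

13 MHz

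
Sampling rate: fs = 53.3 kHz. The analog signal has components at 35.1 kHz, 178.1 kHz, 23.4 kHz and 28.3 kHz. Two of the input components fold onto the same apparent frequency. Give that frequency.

fs/2 = 26.65 kHz.
35.1 kHz > fs/2 = 26.65 kHz, folds to fs − 35.1 kHz = 18.2 kHz.
178.1 kHz mod fs = 18.2 kHz.
18.2 kHz ≤ fs/2 = 26.65 kHz, appears at 18.2 kHz.
23.4 kHz ≤ fs/2 = 26.65 kHz, passes unchanged.
28.3 kHz > fs/2 = 26.65 kHz, folds to fs − 28.3 kHz = 25 kHz.
35.1 kHz and 178.1 kHz both map to 18.2 kHz.

18.2 kHz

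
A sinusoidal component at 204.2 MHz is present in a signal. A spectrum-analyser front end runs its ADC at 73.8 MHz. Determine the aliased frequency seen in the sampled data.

17.2 MHz

204.2 MHz mod fs = 56.6 MHz.
56.6 MHz > fs/2 = 36.9 MHz, folds to fs − 56.6 MHz = 17.2 MHz.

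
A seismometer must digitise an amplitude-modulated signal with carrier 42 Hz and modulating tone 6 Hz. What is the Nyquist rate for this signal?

96 Hz

AM sidebands sit at fc ± fm = 36 Hz and 48 Hz.
Highest-frequency component: 48 Hz.
Nyquist rate = 2 × 48 Hz = 96 Hz.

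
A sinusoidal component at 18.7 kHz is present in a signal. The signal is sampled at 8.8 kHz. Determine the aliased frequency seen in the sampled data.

18.7 kHz mod fs = 1.1 kHz.
1.1 kHz ≤ fs/2 = 4.4 kHz, appears at 1.1 kHz.

1.1 kHz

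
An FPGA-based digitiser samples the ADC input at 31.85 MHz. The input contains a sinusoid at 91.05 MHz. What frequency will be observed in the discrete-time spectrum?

91.05 MHz mod fs = 27.35 MHz.
27.35 MHz > fs/2 = 15.925 MHz, folds to fs − 27.35 MHz = 4.5 MHz.

4.5 MHz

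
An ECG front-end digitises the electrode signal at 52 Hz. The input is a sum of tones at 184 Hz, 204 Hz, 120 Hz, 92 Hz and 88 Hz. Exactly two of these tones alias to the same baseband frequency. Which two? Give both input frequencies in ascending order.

88 Hz, 120 Hz

fs/2 = 26 Hz.
184 Hz mod fs = 28 Hz.
28 Hz > fs/2 = 26 Hz, folds to fs − 28 Hz = 24 Hz.
204 Hz mod fs = 48 Hz.
48 Hz > fs/2 = 26 Hz, folds to fs − 48 Hz = 4 Hz.
120 Hz mod fs = 16 Hz.
16 Hz ≤ fs/2 = 26 Hz, appears at 16 Hz.
92 Hz mod fs = 40 Hz.
40 Hz > fs/2 = 26 Hz, folds to fs − 40 Hz = 12 Hz.
88 Hz mod fs = 36 Hz.
36 Hz > fs/2 = 26 Hz, folds to fs − 36 Hz = 16 Hz.
88 Hz and 120 Hz both map to 16 Hz.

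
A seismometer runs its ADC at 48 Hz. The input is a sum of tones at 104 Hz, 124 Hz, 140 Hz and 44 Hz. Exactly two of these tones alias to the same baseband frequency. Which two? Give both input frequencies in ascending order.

44 Hz, 140 Hz

fs/2 = 24 Hz.
104 Hz mod fs = 8 Hz.
8 Hz ≤ fs/2 = 24 Hz, appears at 8 Hz.
124 Hz mod fs = 28 Hz.
28 Hz > fs/2 = 24 Hz, folds to fs − 28 Hz = 20 Hz.
140 Hz mod fs = 44 Hz.
44 Hz > fs/2 = 24 Hz, folds to fs − 44 Hz = 4 Hz.
44 Hz > fs/2 = 24 Hz, folds to fs − 44 Hz = 4 Hz.
44 Hz and 140 Hz both map to 4 Hz.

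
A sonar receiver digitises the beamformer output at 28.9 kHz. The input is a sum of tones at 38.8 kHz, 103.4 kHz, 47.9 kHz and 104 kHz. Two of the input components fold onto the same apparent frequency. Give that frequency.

9.9 kHz

fs/2 = 14.45 kHz.
38.8 kHz mod fs = 9.9 kHz.
9.9 kHz ≤ fs/2 = 14.45 kHz, appears at 9.9 kHz.
103.4 kHz mod fs = 16.7 kHz.
16.7 kHz > fs/2 = 14.45 kHz, folds to fs − 16.7 kHz = 12.2 kHz.
47.9 kHz mod fs = 19 kHz.
19 kHz > fs/2 = 14.45 kHz, folds to fs − 19 kHz = 9.9 kHz.
104 kHz mod fs = 17.3 kHz.
17.3 kHz > fs/2 = 14.45 kHz, folds to fs − 17.3 kHz = 11.6 kHz.
38.8 kHz and 47.9 kHz both map to 9.9 kHz.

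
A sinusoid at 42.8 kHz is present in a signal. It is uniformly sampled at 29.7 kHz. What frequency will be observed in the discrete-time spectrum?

42.8 kHz mod fs = 13.1 kHz.
13.1 kHz ≤ fs/2 = 14.85 kHz, appears at 13.1 kHz.

13.1 kHz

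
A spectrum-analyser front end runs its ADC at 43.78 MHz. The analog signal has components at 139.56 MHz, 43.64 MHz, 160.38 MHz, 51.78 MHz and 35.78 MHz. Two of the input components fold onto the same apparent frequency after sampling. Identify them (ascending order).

fs/2 = 21.89 MHz.
139.56 MHz mod fs = 8.22 MHz.
8.22 MHz ≤ fs/2 = 21.89 MHz, appears at 8.22 MHz.
43.64 MHz > fs/2 = 21.89 MHz, folds to fs − 43.64 MHz = 0.14 MHz.
160.38 MHz mod fs = 29.04 MHz.
29.04 MHz > fs/2 = 21.89 MHz, folds to fs − 29.04 MHz = 14.74 MHz.
51.78 MHz mod fs = 8 MHz.
8 MHz ≤ fs/2 = 21.89 MHz, appears at 8 MHz.
35.78 MHz > fs/2 = 21.89 MHz, folds to fs − 35.78 MHz = 8 MHz.
35.78 MHz and 51.78 MHz both map to 8 MHz.

35.78 MHz, 51.78 MHz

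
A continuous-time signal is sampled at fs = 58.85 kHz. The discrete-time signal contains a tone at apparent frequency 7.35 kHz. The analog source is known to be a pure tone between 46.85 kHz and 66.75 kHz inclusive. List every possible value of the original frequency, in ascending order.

51.5 kHz, 66.2 kHz

Frequencies that alias to 7.35 kHz are k·fs ± 7.35 kHz for integer k ≥ 0.
k=0: 7.35 kHz.
k=1: 51.5 kHz, 66.2 kHz.
k=2: 110.35 kHz, 125.05 kHz.
Within [46.85 kHz, 66.75 kHz]: 51.5 kHz, 66.2 kHz.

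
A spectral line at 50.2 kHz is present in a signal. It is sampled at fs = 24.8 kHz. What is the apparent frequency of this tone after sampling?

0.6 kHz

50.2 kHz mod fs = 0.6 kHz.
0.6 kHz ≤ fs/2 = 12.4 kHz, appears at 0.6 kHz.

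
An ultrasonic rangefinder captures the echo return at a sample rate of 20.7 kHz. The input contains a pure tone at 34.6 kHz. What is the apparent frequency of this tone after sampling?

34.6 kHz mod fs = 13.9 kHz.
13.9 kHz > fs/2 = 10.35 kHz, folds to fs − 13.9 kHz = 6.8 kHz.

6.8 kHz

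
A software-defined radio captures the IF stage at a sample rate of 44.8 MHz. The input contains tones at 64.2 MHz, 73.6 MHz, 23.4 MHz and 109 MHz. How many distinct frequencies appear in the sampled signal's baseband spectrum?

fs/2 = 22.4 MHz.
64.2 MHz mod fs = 19.4 MHz.
19.4 MHz ≤ fs/2 = 22.4 MHz, appears at 19.4 MHz.
73.6 MHz mod fs = 28.8 MHz.
28.8 MHz > fs/2 = 22.4 MHz, folds to fs − 28.8 MHz = 16 MHz.
23.4 MHz > fs/2 = 22.4 MHz, folds to fs − 23.4 MHz = 21.4 MHz.
109 MHz mod fs = 19.4 MHz.
19.4 MHz ≤ fs/2 = 22.4 MHz, appears at 19.4 MHz.
Distinct values: {16 MHz, 19.4 MHz, 21.4 MHz} → 3.

3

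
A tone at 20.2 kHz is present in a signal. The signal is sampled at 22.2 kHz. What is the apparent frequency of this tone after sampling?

20.2 kHz > fs/2 = 11.1 kHz, folds to fs − 20.2 kHz = 2 kHz.

2 kHz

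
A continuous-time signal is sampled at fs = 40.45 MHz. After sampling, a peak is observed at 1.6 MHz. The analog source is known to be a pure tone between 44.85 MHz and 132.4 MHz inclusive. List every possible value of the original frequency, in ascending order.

79.3 MHz, 82.5 MHz, 119.75 MHz, 122.95 MHz

Frequencies that alias to 1.6 MHz are k·fs ± 1.6 MHz for integer k ≥ 0.
k=0: 1.6 MHz.
k=1: 38.85 MHz, 42.05 MHz.
k=2: 79.3 MHz, 82.5 MHz.
k=3: 119.75 MHz, 122.95 MHz.
k=4: 160.2 MHz, 163.4 MHz.
Within [44.85 MHz, 132.4 MHz]: 79.3 MHz, 82.5 MHz, 119.75 MHz, 122.95 MHz.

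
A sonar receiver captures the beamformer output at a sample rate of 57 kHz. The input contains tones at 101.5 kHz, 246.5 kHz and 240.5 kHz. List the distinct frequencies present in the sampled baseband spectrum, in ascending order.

fs/2 = 28.5 kHz.
101.5 kHz mod fs = 44.5 kHz.
44.5 kHz > fs/2 = 28.5 kHz, folds to fs − 44.5 kHz = 12.5 kHz.
246.5 kHz mod fs = 18.5 kHz.
18.5 kHz ≤ fs/2 = 28.5 kHz, appears at 18.5 kHz.
240.5 kHz mod fs = 12.5 kHz.
12.5 kHz ≤ fs/2 = 28.5 kHz, appears at 12.5 kHz.
Distinct values: {12.5 kHz, 18.5 kHz}.

12.5 kHz, 18.5 kHz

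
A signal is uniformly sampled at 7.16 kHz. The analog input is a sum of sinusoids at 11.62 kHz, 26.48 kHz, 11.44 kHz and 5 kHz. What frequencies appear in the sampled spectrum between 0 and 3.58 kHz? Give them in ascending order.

2.16 kHz, 2.7 kHz, 2.88 kHz

fs/2 = 3.58 kHz.
11.62 kHz mod fs = 4.46 kHz.
4.46 kHz > fs/2 = 3.58 kHz, folds to fs − 4.46 kHz = 2.7 kHz.
26.48 kHz mod fs = 5 kHz.
5 kHz > fs/2 = 3.58 kHz, folds to fs − 5 kHz = 2.16 kHz.
11.44 kHz mod fs = 4.28 kHz.
4.28 kHz > fs/2 = 3.58 kHz, folds to fs − 4.28 kHz = 2.88 kHz.
5 kHz > fs/2 = 3.58 kHz, folds to fs − 5 kHz = 2.16 kHz.
Distinct values: {2.16 kHz, 2.7 kHz, 2.88 kHz}.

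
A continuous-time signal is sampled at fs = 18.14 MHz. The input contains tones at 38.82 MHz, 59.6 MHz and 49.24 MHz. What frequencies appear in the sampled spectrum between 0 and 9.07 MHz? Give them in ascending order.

fs/2 = 9.07 MHz.
38.82 MHz mod fs = 2.54 MHz.
2.54 MHz ≤ fs/2 = 9.07 MHz, appears at 2.54 MHz.
59.6 MHz mod fs = 5.18 MHz.
5.18 MHz ≤ fs/2 = 9.07 MHz, appears at 5.18 MHz.
49.24 MHz mod fs = 12.96 MHz.
12.96 MHz > fs/2 = 9.07 MHz, folds to fs − 12.96 MHz = 5.18 MHz.
Distinct values: {2.54 MHz, 5.18 MHz}.

2.54 MHz, 5.18 MHz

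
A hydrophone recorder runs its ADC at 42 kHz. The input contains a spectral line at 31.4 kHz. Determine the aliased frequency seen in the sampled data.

10.6 kHz

31.4 kHz > fs/2 = 21 kHz, folds to fs − 31.4 kHz = 10.6 kHz.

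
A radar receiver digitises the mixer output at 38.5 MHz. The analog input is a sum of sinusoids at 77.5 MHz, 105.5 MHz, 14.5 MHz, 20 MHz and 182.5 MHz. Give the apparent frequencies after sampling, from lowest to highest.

0.5 MHz, 10 MHz, 14.5 MHz, 18.5 MHz

fs/2 = 19.25 MHz.
77.5 MHz mod fs = 0.5 MHz.
0.5 MHz ≤ fs/2 = 19.25 MHz, appears at 0.5 MHz.
105.5 MHz mod fs = 28.5 MHz.
28.5 MHz > fs/2 = 19.25 MHz, folds to fs − 28.5 MHz = 10 MHz.
14.5 MHz ≤ fs/2 = 19.25 MHz, passes unchanged.
20 MHz > fs/2 = 19.25 MHz, folds to fs − 20 MHz = 18.5 MHz.
182.5 MHz mod fs = 28.5 MHz.
28.5 MHz > fs/2 = 19.25 MHz, folds to fs − 28.5 MHz = 10 MHz.
Distinct values: {0.5 MHz, 10 MHz, 14.5 MHz, 18.5 MHz}.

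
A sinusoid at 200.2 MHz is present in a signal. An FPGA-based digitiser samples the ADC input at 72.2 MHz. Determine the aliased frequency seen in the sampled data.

200.2 MHz mod fs = 55.8 MHz.
55.8 MHz > fs/2 = 36.1 MHz, folds to fs − 55.8 MHz = 16.4 MHz.

16.4 MHz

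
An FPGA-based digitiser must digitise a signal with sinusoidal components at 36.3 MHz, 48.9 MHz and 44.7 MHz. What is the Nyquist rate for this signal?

Highest-frequency component: 48.9 MHz.
Nyquist rate = 2 × 48.9 MHz = 97.8 MHz.

97.8 MHz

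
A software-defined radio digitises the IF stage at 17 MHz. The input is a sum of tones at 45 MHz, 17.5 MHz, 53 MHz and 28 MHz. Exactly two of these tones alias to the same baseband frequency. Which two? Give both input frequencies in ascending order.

fs/2 = 8.5 MHz.
45 MHz mod fs = 11 MHz.
11 MHz > fs/2 = 8.5 MHz, folds to fs − 11 MHz = 6 MHz.
17.5 MHz mod fs = 0.5 MHz.
0.5 MHz ≤ fs/2 = 8.5 MHz, appears at 0.5 MHz.
53 MHz mod fs = 2 MHz.
2 MHz ≤ fs/2 = 8.5 MHz, appears at 2 MHz.
28 MHz mod fs = 11 MHz.
11 MHz > fs/2 = 8.5 MHz, folds to fs − 11 MHz = 6 MHz.
28 MHz and 45 MHz both map to 6 MHz.

28 MHz, 45 MHz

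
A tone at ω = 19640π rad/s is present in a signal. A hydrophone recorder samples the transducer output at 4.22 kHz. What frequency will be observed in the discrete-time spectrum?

1.38 kHz

ω = 19640π rad/s → f = ω/(2π) = 9820 Hz = 9.82 kHz.
9.82 kHz mod fs = 1.38 kHz.
1.38 kHz ≤ fs/2 = 2.11 kHz, appears at 1.38 kHz.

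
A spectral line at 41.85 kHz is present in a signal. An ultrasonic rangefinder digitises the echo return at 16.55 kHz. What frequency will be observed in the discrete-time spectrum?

7.8 kHz

41.85 kHz mod fs = 8.75 kHz.
8.75 kHz > fs/2 = 8.275 kHz, folds to fs − 8.75 kHz = 7.8 kHz.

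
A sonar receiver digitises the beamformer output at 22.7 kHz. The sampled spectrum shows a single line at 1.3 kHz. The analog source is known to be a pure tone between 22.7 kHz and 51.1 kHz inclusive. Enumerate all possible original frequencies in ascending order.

Frequencies that alias to 1.3 kHz are k·fs ± 1.3 kHz for integer k ≥ 0.
k=0: 1.3 kHz.
k=1: 21.4 kHz, 24 kHz.
k=2: 44.1 kHz, 46.7 kHz.
k=3: 66.8 kHz, 69.4 kHz.
Within [22.7 kHz, 51.1 kHz]: 24 kHz, 44.1 kHz, 46.7 kHz.

24 kHz, 44.1 kHz, 46.7 kHz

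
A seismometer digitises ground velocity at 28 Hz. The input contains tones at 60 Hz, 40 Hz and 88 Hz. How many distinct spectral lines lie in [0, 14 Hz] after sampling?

2

fs/2 = 14 Hz.
60 Hz mod fs = 4 Hz.
4 Hz ≤ fs/2 = 14 Hz, appears at 4 Hz.
40 Hz mod fs = 12 Hz.
12 Hz ≤ fs/2 = 14 Hz, appears at 12 Hz.
88 Hz mod fs = 4 Hz.
4 Hz ≤ fs/2 = 14 Hz, appears at 4 Hz.
Distinct values: {4 Hz, 12 Hz} → 2.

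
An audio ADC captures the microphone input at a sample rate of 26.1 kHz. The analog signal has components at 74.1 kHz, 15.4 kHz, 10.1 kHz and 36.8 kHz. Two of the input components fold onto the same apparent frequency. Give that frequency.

10.7 kHz

fs/2 = 13.05 kHz.
74.1 kHz mod fs = 21.9 kHz.
21.9 kHz > fs/2 = 13.05 kHz, folds to fs − 21.9 kHz = 4.2 kHz.
15.4 kHz > fs/2 = 13.05 kHz, folds to fs − 15.4 kHz = 10.7 kHz.
10.1 kHz ≤ fs/2 = 13.05 kHz, passes unchanged.
36.8 kHz mod fs = 10.7 kHz.
10.7 kHz ≤ fs/2 = 13.05 kHz, appears at 10.7 kHz.
15.4 kHz and 36.8 kHz both map to 10.7 kHz.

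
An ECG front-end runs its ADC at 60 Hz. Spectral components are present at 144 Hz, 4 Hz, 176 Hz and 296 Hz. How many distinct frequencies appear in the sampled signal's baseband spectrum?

2

fs/2 = 30 Hz.
144 Hz mod fs = 24 Hz.
24 Hz ≤ fs/2 = 30 Hz, appears at 24 Hz.
4 Hz ≤ fs/2 = 30 Hz, passes unchanged.
176 Hz mod fs = 56 Hz.
56 Hz > fs/2 = 30 Hz, folds to fs − 56 Hz = 4 Hz.
296 Hz mod fs = 56 Hz.
56 Hz > fs/2 = 30 Hz, folds to fs − 56 Hz = 4 Hz.
Distinct values: {4 Hz, 24 Hz} → 2.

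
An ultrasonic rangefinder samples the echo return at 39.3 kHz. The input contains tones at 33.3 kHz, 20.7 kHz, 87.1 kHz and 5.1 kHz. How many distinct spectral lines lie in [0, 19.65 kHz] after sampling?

4

fs/2 = 19.65 kHz.
33.3 kHz > fs/2 = 19.65 kHz, folds to fs − 33.3 kHz = 6 kHz.
20.7 kHz > fs/2 = 19.65 kHz, folds to fs − 20.7 kHz = 18.6 kHz.
87.1 kHz mod fs = 8.5 kHz.
8.5 kHz ≤ fs/2 = 19.65 kHz, appears at 8.5 kHz.
5.1 kHz ≤ fs/2 = 19.65 kHz, passes unchanged.
Distinct values: {5.1 kHz, 6 kHz, 8.5 kHz, 18.6 kHz} → 4.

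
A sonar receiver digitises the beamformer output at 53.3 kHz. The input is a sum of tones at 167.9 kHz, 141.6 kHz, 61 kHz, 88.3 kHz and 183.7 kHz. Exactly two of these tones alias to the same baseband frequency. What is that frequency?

18.3 kHz

fs/2 = 26.65 kHz.
167.9 kHz mod fs = 8 kHz.
8 kHz ≤ fs/2 = 26.65 kHz, appears at 8 kHz.
141.6 kHz mod fs = 35 kHz.
35 kHz > fs/2 = 26.65 kHz, folds to fs − 35 kHz = 18.3 kHz.
61 kHz mod fs = 7.7 kHz.
7.7 kHz ≤ fs/2 = 26.65 kHz, appears at 7.7 kHz.
88.3 kHz mod fs = 35 kHz.
35 kHz > fs/2 = 26.65 kHz, folds to fs − 35 kHz = 18.3 kHz.
183.7 kHz mod fs = 23.8 kHz.
23.8 kHz ≤ fs/2 = 26.65 kHz, appears at 23.8 kHz.
88.3 kHz and 141.6 kHz both map to 18.3 kHz.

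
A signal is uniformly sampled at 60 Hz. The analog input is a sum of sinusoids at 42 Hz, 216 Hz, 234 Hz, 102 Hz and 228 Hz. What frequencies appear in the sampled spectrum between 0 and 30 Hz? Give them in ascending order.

fs/2 = 30 Hz.
42 Hz > fs/2 = 30 Hz, folds to fs − 42 Hz = 18 Hz.
216 Hz mod fs = 36 Hz.
36 Hz > fs/2 = 30 Hz, folds to fs − 36 Hz = 24 Hz.
234 Hz mod fs = 54 Hz.
54 Hz > fs/2 = 30 Hz, folds to fs − 54 Hz = 6 Hz.
102 Hz mod fs = 42 Hz.
42 Hz > fs/2 = 30 Hz, folds to fs − 42 Hz = 18 Hz.
228 Hz mod fs = 48 Hz.
48 Hz > fs/2 = 30 Hz, folds to fs − 48 Hz = 12 Hz.
Distinct values: {6 Hz, 12 Hz, 18 Hz, 24 Hz}.

6 Hz, 12 Hz, 18 Hz, 24 Hz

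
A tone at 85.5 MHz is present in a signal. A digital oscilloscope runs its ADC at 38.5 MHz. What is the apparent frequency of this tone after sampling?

8.5 MHz

85.5 MHz mod fs = 8.5 MHz.
8.5 MHz ≤ fs/2 = 19.25 MHz, appears at 8.5 MHz.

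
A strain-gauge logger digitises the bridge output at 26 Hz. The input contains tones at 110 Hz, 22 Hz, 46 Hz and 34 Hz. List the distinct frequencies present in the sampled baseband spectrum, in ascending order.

fs/2 = 13 Hz.
110 Hz mod fs = 6 Hz.
6 Hz ≤ fs/2 = 13 Hz, appears at 6 Hz.
22 Hz > fs/2 = 13 Hz, folds to fs − 22 Hz = 4 Hz.
46 Hz mod fs = 20 Hz.
20 Hz > fs/2 = 13 Hz, folds to fs − 20 Hz = 6 Hz.
34 Hz mod fs = 8 Hz.
8 Hz ≤ fs/2 = 13 Hz, appears at 8 Hz.
Distinct values: {4 Hz, 6 Hz, 8 Hz}.

4 Hz, 6 Hz, 8 Hz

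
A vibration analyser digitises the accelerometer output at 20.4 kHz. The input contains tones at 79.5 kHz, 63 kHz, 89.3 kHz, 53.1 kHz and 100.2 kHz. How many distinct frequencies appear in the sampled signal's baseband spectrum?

fs/2 = 10.2 kHz.
79.5 kHz mod fs = 18.3 kHz.
18.3 kHz > fs/2 = 10.2 kHz, folds to fs − 18.3 kHz = 2.1 kHz.
63 kHz mod fs = 1.8 kHz.
1.8 kHz ≤ fs/2 = 10.2 kHz, appears at 1.8 kHz.
89.3 kHz mod fs = 7.7 kHz.
7.7 kHz ≤ fs/2 = 10.2 kHz, appears at 7.7 kHz.
53.1 kHz mod fs = 12.3 kHz.
12.3 kHz > fs/2 = 10.2 kHz, folds to fs − 12.3 kHz = 8.1 kHz.
100.2 kHz mod fs = 18.6 kHz.
18.6 kHz > fs/2 = 10.2 kHz, folds to fs − 18.6 kHz = 1.8 kHz.
Distinct values: {1.8 kHz, 2.1 kHz, 7.7 kHz, 8.1 kHz} → 4.

4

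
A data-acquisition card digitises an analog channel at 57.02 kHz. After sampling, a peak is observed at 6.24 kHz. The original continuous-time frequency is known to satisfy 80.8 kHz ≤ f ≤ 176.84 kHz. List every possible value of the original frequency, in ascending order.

Frequencies that alias to 6.24 kHz are k·fs ± 6.24 kHz for integer k ≥ 0.
k=0: 6.24 kHz.
k=1: 50.78 kHz, 63.26 kHz.
k=2: 107.8 kHz, 120.28 kHz.
k=3: 164.82 kHz, 177.3 kHz.
k=4: 221.84 kHz, 234.32 kHz.
Within [80.8 kHz, 176.84 kHz]: 107.8 kHz, 120.28 kHz, 164.82 kHz.

107.8 kHz, 120.28 kHz, 164.82 kHz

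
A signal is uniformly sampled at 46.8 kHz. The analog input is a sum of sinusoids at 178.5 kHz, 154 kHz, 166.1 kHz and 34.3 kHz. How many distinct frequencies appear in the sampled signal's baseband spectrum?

4

fs/2 = 23.4 kHz.
178.5 kHz mod fs = 38.1 kHz.
38.1 kHz > fs/2 = 23.4 kHz, folds to fs − 38.1 kHz = 8.7 kHz.
154 kHz mod fs = 13.6 kHz.
13.6 kHz ≤ fs/2 = 23.4 kHz, appears at 13.6 kHz.
166.1 kHz mod fs = 25.7 kHz.
25.7 kHz > fs/2 = 23.4 kHz, folds to fs − 25.7 kHz = 21.1 kHz.
34.3 kHz > fs/2 = 23.4 kHz, folds to fs − 34.3 kHz = 12.5 kHz.
Distinct values: {8.7 kHz, 12.5 kHz, 13.6 kHz, 21.1 kHz} → 4.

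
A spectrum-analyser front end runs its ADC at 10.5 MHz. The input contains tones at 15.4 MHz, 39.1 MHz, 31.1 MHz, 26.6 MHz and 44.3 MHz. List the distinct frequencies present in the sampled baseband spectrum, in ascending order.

fs/2 = 5.25 MHz.
15.4 MHz mod fs = 4.9 MHz.
4.9 MHz ≤ fs/2 = 5.25 MHz, appears at 4.9 MHz.
39.1 MHz mod fs = 7.6 MHz.
7.6 MHz > fs/2 = 5.25 MHz, folds to fs − 7.6 MHz = 2.9 MHz.
31.1 MHz mod fs = 10.1 MHz.
10.1 MHz > fs/2 = 5.25 MHz, folds to fs − 10.1 MHz = 0.4 MHz.
26.6 MHz mod fs = 5.6 MHz.
5.6 MHz > fs/2 = 5.25 MHz, folds to fs − 5.6 MHz = 4.9 MHz.
44.3 MHz mod fs = 2.3 MHz.
2.3 MHz ≤ fs/2 = 5.25 MHz, appears at 2.3 MHz.
Distinct values: {0.4 MHz, 2.3 MHz, 2.9 MHz, 4.9 MHz}.

0.4 MHz, 2.3 MHz, 2.9 MHz, 4.9 MHz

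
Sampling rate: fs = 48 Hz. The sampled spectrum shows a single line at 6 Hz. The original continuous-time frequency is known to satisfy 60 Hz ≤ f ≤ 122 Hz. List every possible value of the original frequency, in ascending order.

Frequencies that alias to 6 Hz are k·fs ± 6 Hz for integer k ≥ 0.
k=0: 6 Hz.
k=1: 42 Hz, 54 Hz.
k=2: 90 Hz, 102 Hz.
k=3: 138 Hz, 150 Hz.
Within [60 Hz, 122 Hz]: 90 Hz, 102 Hz.

90 Hz, 102 Hz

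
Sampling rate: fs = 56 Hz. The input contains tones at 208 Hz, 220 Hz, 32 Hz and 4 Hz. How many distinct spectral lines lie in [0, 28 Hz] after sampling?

3

fs/2 = 28 Hz.
208 Hz mod fs = 40 Hz.
40 Hz > fs/2 = 28 Hz, folds to fs − 40 Hz = 16 Hz.
220 Hz mod fs = 52 Hz.
52 Hz > fs/2 = 28 Hz, folds to fs − 52 Hz = 4 Hz.
32 Hz > fs/2 = 28 Hz, folds to fs − 32 Hz = 24 Hz.
4 Hz ≤ fs/2 = 28 Hz, passes unchanged.
Distinct values: {4 Hz, 16 Hz, 24 Hz} → 3.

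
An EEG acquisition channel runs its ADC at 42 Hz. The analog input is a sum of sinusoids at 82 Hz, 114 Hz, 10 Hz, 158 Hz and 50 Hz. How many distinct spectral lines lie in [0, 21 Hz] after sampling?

4

fs/2 = 21 Hz.
82 Hz mod fs = 40 Hz.
40 Hz > fs/2 = 21 Hz, folds to fs − 40 Hz = 2 Hz.
114 Hz mod fs = 30 Hz.
30 Hz > fs/2 = 21 Hz, folds to fs − 30 Hz = 12 Hz.
10 Hz ≤ fs/2 = 21 Hz, passes unchanged.
158 Hz mod fs = 32 Hz.
32 Hz > fs/2 = 21 Hz, folds to fs − 32 Hz = 10 Hz.
50 Hz mod fs = 8 Hz.
8 Hz ≤ fs/2 = 21 Hz, appears at 8 Hz.
Distinct values: {2 Hz, 8 Hz, 10 Hz, 12 Hz} → 4.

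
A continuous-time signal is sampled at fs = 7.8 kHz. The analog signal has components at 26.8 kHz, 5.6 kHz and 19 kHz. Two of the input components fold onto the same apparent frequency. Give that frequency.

3.4 kHz

fs/2 = 3.9 kHz.
26.8 kHz mod fs = 3.4 kHz.
3.4 kHz ≤ fs/2 = 3.9 kHz, appears at 3.4 kHz.
5.6 kHz > fs/2 = 3.9 kHz, folds to fs − 5.6 kHz = 2.2 kHz.
19 kHz mod fs = 3.4 kHz.
3.4 kHz ≤ fs/2 = 3.9 kHz, appears at 3.4 kHz.
19 kHz and 26.8 kHz both map to 3.4 kHz.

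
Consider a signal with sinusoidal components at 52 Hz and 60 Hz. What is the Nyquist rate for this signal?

Highest-frequency component: 60 Hz.
Nyquist rate = 2 × 60 Hz = 120 Hz.

120 Hz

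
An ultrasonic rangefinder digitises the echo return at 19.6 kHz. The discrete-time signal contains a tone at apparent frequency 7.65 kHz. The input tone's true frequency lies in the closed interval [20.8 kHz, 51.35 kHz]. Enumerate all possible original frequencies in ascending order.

27.25 kHz, 31.55 kHz, 46.85 kHz, 51.15 kHz

Frequencies that alias to 7.65 kHz are k·fs ± 7.65 kHz for integer k ≥ 0.
k=0: 7.65 kHz.
k=1: 11.95 kHz, 27.25 kHz.
k=2: 31.55 kHz, 46.85 kHz.
k=3: 51.15 kHz, 66.45 kHz.
k=4: 70.75 kHz, 86.05 kHz.
Within [20.8 kHz, 51.35 kHz]: 27.25 kHz, 31.55 kHz, 46.85 kHz, 51.15 kHz.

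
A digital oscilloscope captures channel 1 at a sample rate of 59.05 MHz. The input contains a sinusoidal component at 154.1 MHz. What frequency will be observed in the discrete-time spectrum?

154.1 MHz mod fs = 36 MHz.
36 MHz > fs/2 = 29.525 MHz, folds to fs − 36 MHz = 23.05 MHz.

23.05 MHz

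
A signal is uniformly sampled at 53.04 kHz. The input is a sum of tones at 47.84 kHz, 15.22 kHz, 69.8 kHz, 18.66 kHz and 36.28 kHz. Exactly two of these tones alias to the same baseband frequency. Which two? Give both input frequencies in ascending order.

fs/2 = 26.52 kHz.
47.84 kHz > fs/2 = 26.52 kHz, folds to fs − 47.84 kHz = 5.2 kHz.
15.22 kHz ≤ fs/2 = 26.52 kHz, passes unchanged.
69.8 kHz mod fs = 16.76 kHz.
16.76 kHz ≤ fs/2 = 26.52 kHz, appears at 16.76 kHz.
18.66 kHz ≤ fs/2 = 26.52 kHz, passes unchanged.
36.28 kHz > fs/2 = 26.52 kHz, folds to fs − 36.28 kHz = 16.76 kHz.
36.28 kHz and 69.8 kHz both map to 16.76 kHz.

36.28 kHz, 69.8 kHz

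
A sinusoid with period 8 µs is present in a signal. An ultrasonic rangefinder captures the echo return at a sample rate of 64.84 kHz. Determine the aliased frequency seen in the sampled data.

T = 8 µs → f = 1/T = 125 kHz.
125 kHz mod fs = 60.16 kHz.
60.16 kHz > fs/2 = 32.42 kHz, folds to fs − 60.16 kHz = 4.68 kHz.

4.68 kHz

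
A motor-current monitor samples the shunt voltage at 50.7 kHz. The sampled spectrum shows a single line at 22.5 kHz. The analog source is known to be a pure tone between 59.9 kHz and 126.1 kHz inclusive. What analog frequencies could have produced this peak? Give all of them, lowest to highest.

73.2 kHz, 78.9 kHz, 123.9 kHz

Frequencies that alias to 22.5 kHz are k·fs ± 22.5 kHz for integer k ≥ 0.
k=0: 22.5 kHz.
k=1: 28.2 kHz, 73.2 kHz.
k=2: 78.9 kHz, 123.9 kHz.
k=3: 129.6 kHz, 174.6 kHz.
Within [59.9 kHz, 126.1 kHz]: 73.2 kHz, 78.9 kHz, 123.9 kHz.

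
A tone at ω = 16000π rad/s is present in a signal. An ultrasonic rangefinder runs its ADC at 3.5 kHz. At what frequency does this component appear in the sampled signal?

ω = 16000π rad/s → f = ω/(2π) = 8000 Hz = 8 kHz.
8 kHz mod fs = 1 kHz.
1 kHz ≤ fs/2 = 1.75 kHz, appears at 1 kHz.

1 kHz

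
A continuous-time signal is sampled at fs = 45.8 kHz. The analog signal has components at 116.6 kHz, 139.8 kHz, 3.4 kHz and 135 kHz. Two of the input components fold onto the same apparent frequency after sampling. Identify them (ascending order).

135 kHz, 139.8 kHz

fs/2 = 22.9 kHz.
116.6 kHz mod fs = 25 kHz.
25 kHz > fs/2 = 22.9 kHz, folds to fs − 25 kHz = 20.8 kHz.
139.8 kHz mod fs = 2.4 kHz.
2.4 kHz ≤ fs/2 = 22.9 kHz, appears at 2.4 kHz.
3.4 kHz ≤ fs/2 = 22.9 kHz, passes unchanged.
135 kHz mod fs = 43.4 kHz.
43.4 kHz > fs/2 = 22.9 kHz, folds to fs − 43.4 kHz = 2.4 kHz.
135 kHz and 139.8 kHz both map to 2.4 kHz.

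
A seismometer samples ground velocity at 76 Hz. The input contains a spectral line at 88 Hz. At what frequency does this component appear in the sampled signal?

12 Hz

88 Hz mod fs = 12 Hz.
12 Hz ≤ fs/2 = 38 Hz, appears at 12 Hz.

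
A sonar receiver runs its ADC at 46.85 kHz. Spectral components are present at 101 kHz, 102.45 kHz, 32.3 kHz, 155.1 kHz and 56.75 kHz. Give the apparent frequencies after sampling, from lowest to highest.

fs/2 = 23.425 kHz.
101 kHz mod fs = 7.3 kHz.
7.3 kHz ≤ fs/2 = 23.425 kHz, appears at 7.3 kHz.
102.45 kHz mod fs = 8.75 kHz.
8.75 kHz ≤ fs/2 = 23.425 kHz, appears at 8.75 kHz.
32.3 kHz > fs/2 = 23.425 kHz, folds to fs − 32.3 kHz = 14.55 kHz.
155.1 kHz mod fs = 14.55 kHz.
14.55 kHz ≤ fs/2 = 23.425 kHz, appears at 14.55 kHz.
56.75 kHz mod fs = 9.9 kHz.
9.9 kHz ≤ fs/2 = 23.425 kHz, appears at 9.9 kHz.
Distinct values: {7.3 kHz, 8.75 kHz, 9.9 kHz, 14.55 kHz}.

7.3 kHz, 8.75 kHz, 9.9 kHz, 14.55 kHz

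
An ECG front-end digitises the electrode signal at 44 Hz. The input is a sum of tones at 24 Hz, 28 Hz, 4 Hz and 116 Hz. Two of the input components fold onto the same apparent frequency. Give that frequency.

16 Hz

fs/2 = 22 Hz.
24 Hz > fs/2 = 22 Hz, folds to fs − 24 Hz = 20 Hz.
28 Hz > fs/2 = 22 Hz, folds to fs − 28 Hz = 16 Hz.
4 Hz ≤ fs/2 = 22 Hz, passes unchanged.
116 Hz mod fs = 28 Hz.
28 Hz > fs/2 = 22 Hz, folds to fs − 28 Hz = 16 Hz.
28 Hz and 116 Hz both map to 16 Hz.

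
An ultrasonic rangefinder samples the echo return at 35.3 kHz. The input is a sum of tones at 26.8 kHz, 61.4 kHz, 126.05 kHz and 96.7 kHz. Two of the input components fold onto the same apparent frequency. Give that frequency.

fs/2 = 17.65 kHz.
26.8 kHz > fs/2 = 17.65 kHz, folds to fs − 26.8 kHz = 8.5 kHz.
61.4 kHz mod fs = 26.1 kHz.
26.1 kHz > fs/2 = 17.65 kHz, folds to fs − 26.1 kHz = 9.2 kHz.
126.05 kHz mod fs = 20.15 kHz.
20.15 kHz > fs/2 = 17.65 kHz, folds to fs − 20.15 kHz = 15.15 kHz.
96.7 kHz mod fs = 26.1 kHz.
26.1 kHz > fs/2 = 17.65 kHz, folds to fs − 26.1 kHz = 9.2 kHz.
61.4 kHz and 96.7 kHz both map to 9.2 kHz.

9.2 kHz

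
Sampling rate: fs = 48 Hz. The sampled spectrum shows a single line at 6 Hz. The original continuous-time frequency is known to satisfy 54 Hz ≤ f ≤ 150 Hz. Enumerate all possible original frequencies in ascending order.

54 Hz, 90 Hz, 102 Hz, 138 Hz, 150 Hz

Frequencies that alias to 6 Hz are k·fs ± 6 Hz for integer k ≥ 0.
k=0: 6 Hz.
k=1: 42 Hz, 54 Hz.
k=2: 90 Hz, 102 Hz.
k=3: 138 Hz, 150 Hz.
k=4: 186 Hz, 198 Hz.
Within [54 Hz, 150 Hz]: 54 Hz, 90 Hz, 102 Hz, 138 Hz, 150 Hz.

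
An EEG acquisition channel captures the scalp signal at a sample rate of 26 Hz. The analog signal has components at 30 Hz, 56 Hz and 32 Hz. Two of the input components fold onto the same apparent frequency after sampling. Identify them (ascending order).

30 Hz, 56 Hz

fs/2 = 13 Hz.
30 Hz mod fs = 4 Hz.
4 Hz ≤ fs/2 = 13 Hz, appears at 4 Hz.
56 Hz mod fs = 4 Hz.
4 Hz ≤ fs/2 = 13 Hz, appears at 4 Hz.
32 Hz mod fs = 6 Hz.
6 Hz ≤ fs/2 = 13 Hz, appears at 6 Hz.
30 Hz and 56 Hz both map to 4 Hz.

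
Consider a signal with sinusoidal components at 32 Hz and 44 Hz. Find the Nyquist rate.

Highest-frequency component: 44 Hz.
Nyquist rate = 2 × 44 Hz = 88 Hz.

88 Hz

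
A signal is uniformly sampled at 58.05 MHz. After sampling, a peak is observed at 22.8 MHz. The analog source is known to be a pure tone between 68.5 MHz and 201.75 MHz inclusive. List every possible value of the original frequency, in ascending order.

Frequencies that alias to 22.8 MHz are k·fs ± 22.8 MHz for integer k ≥ 0.
k=0: 22.8 MHz.
k=1: 35.25 MHz, 80.85 MHz.
k=2: 93.3 MHz, 138.9 MHz.
k=3: 151.35 MHz, 196.95 MHz.
k=4: 209.4 MHz, 255 MHz.
Within [68.5 MHz, 201.75 MHz]: 80.85 MHz, 93.3 MHz, 138.9 MHz, 151.35 MHz, 196.95 MHz.

80.85 MHz, 93.3 MHz, 138.9 MHz, 151.35 MHz, 196.95 MHz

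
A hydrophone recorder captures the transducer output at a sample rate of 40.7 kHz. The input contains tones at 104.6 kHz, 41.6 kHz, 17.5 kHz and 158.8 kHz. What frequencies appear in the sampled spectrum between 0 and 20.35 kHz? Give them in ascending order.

fs/2 = 20.35 kHz.
104.6 kHz mod fs = 23.2 kHz.
23.2 kHz > fs/2 = 20.35 kHz, folds to fs − 23.2 kHz = 17.5 kHz.
41.6 kHz mod fs = 0.9 kHz.
0.9 kHz ≤ fs/2 = 20.35 kHz, appears at 0.9 kHz.
17.5 kHz ≤ fs/2 = 20.35 kHz, passes unchanged.
158.8 kHz mod fs = 36.7 kHz.
36.7 kHz > fs/2 = 20.35 kHz, folds to fs − 36.7 kHz = 4 kHz.
Distinct values: {0.9 kHz, 4 kHz, 17.5 kHz}.

0.9 kHz, 4 kHz, 17.5 kHz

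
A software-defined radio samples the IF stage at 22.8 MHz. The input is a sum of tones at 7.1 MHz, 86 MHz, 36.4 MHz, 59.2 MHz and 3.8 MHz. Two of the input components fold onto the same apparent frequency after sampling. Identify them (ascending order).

36.4 MHz, 59.2 MHz

fs/2 = 11.4 MHz.
7.1 MHz ≤ fs/2 = 11.4 MHz, passes unchanged.
86 MHz mod fs = 17.6 MHz.
17.6 MHz > fs/2 = 11.4 MHz, folds to fs − 17.6 MHz = 5.2 MHz.
36.4 MHz mod fs = 13.6 MHz.
13.6 MHz > fs/2 = 11.4 MHz, folds to fs − 13.6 MHz = 9.2 MHz.
59.2 MHz mod fs = 13.6 MHz.
13.6 MHz > fs/2 = 11.4 MHz, folds to fs − 13.6 MHz = 9.2 MHz.
3.8 MHz ≤ fs/2 = 11.4 MHz, passes unchanged.
36.4 MHz and 59.2 MHz both map to 9.2 MHz.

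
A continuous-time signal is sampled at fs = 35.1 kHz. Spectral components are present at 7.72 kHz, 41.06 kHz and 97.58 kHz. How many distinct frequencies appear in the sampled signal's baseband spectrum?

2

fs/2 = 17.55 kHz.
7.72 kHz ≤ fs/2 = 17.55 kHz, passes unchanged.
41.06 kHz mod fs = 5.96 kHz.
5.96 kHz ≤ fs/2 = 17.55 kHz, appears at 5.96 kHz.
97.58 kHz mod fs = 27.38 kHz.
27.38 kHz > fs/2 = 17.55 kHz, folds to fs − 27.38 kHz = 7.72 kHz.
Distinct values: {5.96 kHz, 7.72 kHz} → 2.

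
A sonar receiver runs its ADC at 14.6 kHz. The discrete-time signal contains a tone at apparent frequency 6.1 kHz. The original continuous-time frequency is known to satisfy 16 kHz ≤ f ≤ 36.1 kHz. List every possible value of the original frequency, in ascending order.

20.7 kHz, 23.1 kHz, 35.3 kHz

Frequencies that alias to 6.1 kHz are k·fs ± 6.1 kHz for integer k ≥ 0.
k=0: 6.1 kHz.
k=1: 8.5 kHz, 20.7 kHz.
k=2: 23.1 kHz, 35.3 kHz.
k=3: 37.7 kHz, 49.9 kHz.
Within [16 kHz, 36.1 kHz]: 20.7 kHz, 23.1 kHz, 35.3 kHz.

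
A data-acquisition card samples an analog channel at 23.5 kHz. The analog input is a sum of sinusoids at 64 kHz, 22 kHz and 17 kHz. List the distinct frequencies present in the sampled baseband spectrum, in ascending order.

fs/2 = 11.75 kHz.
64 kHz mod fs = 17 kHz.
17 kHz > fs/2 = 11.75 kHz, folds to fs − 17 kHz = 6.5 kHz.
22 kHz > fs/2 = 11.75 kHz, folds to fs − 22 kHz = 1.5 kHz.
17 kHz > fs/2 = 11.75 kHz, folds to fs − 17 kHz = 6.5 kHz.
Distinct values: {1.5 kHz, 6.5 kHz}.

1.5 kHz, 6.5 kHz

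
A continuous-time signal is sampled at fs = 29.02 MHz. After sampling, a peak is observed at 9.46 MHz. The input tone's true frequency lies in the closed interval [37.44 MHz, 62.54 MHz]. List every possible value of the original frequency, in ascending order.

Frequencies that alias to 9.46 MHz are k·fs ± 9.46 MHz for integer k ≥ 0.
k=0: 9.46 MHz.
k=1: 19.56 MHz, 38.48 MHz.
k=2: 48.58 MHz, 67.5 MHz.
k=3: 77.6 MHz, 96.52 MHz.
Within [37.44 MHz, 62.54 MHz]: 38.48 MHz, 48.58 MHz.

38.48 MHz, 48.58 MHz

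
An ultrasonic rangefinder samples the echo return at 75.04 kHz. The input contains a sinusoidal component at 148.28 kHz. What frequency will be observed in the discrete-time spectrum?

148.28 kHz mod fs = 73.24 kHz.
73.24 kHz > fs/2 = 37.52 kHz, folds to fs − 73.24 kHz = 1.8 kHz.

1.8 kHz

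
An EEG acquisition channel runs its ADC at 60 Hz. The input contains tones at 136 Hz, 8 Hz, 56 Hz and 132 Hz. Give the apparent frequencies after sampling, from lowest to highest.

4 Hz, 8 Hz, 12 Hz, 16 Hz

fs/2 = 30 Hz.
136 Hz mod fs = 16 Hz.
16 Hz ≤ fs/2 = 30 Hz, appears at 16 Hz.
8 Hz ≤ fs/2 = 30 Hz, passes unchanged.
56 Hz > fs/2 = 30 Hz, folds to fs − 56 Hz = 4 Hz.
132 Hz mod fs = 12 Hz.
12 Hz ≤ fs/2 = 30 Hz, appears at 12 Hz.
Distinct values: {4 Hz, 8 Hz, 12 Hz, 16 Hz}.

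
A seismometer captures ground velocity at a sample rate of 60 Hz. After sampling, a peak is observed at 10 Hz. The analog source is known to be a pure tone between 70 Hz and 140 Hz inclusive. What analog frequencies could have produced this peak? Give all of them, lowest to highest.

70 Hz, 110 Hz, 130 Hz

Frequencies that alias to 10 Hz are k·fs ± 10 Hz for integer k ≥ 0.
k=0: 10 Hz.
k=1: 50 Hz, 70 Hz.
k=2: 110 Hz, 130 Hz.
k=3: 170 Hz, 190 Hz.
Within [70 Hz, 140 Hz]: 70 Hz, 110 Hz, 130 Hz.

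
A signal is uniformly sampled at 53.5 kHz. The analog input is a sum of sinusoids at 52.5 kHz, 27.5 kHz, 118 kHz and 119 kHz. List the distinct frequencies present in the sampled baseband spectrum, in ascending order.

1 kHz, 11 kHz, 12 kHz, 26 kHz

fs/2 = 26.75 kHz.
52.5 kHz > fs/2 = 26.75 kHz, folds to fs − 52.5 kHz = 1 kHz.
27.5 kHz > fs/2 = 26.75 kHz, folds to fs − 27.5 kHz = 26 kHz.
118 kHz mod fs = 11 kHz.
11 kHz ≤ fs/2 = 26.75 kHz, appears at 11 kHz.
119 kHz mod fs = 12 kHz.
12 kHz ≤ fs/2 = 26.75 kHz, appears at 12 kHz.
Distinct values: {1 kHz, 11 kHz, 12 kHz, 26 kHz}.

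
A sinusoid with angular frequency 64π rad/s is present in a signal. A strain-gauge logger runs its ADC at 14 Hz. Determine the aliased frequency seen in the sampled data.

ω = 64π rad/s → f = ω/(2π) = 32 Hz.
32 Hz mod fs = 4 Hz.
4 Hz ≤ fs/2 = 7 Hz, appears at 4 Hz.

4 Hz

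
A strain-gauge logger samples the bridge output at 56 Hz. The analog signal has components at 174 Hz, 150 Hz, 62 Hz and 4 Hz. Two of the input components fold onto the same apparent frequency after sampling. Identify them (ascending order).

62 Hz, 174 Hz

fs/2 = 28 Hz.
174 Hz mod fs = 6 Hz.
6 Hz ≤ fs/2 = 28 Hz, appears at 6 Hz.
150 Hz mod fs = 38 Hz.
38 Hz > fs/2 = 28 Hz, folds to fs − 38 Hz = 18 Hz.
62 Hz mod fs = 6 Hz.
6 Hz ≤ fs/2 = 28 Hz, appears at 6 Hz.
4 Hz ≤ fs/2 = 28 Hz, passes unchanged.
62 Hz and 174 Hz both map to 6 Hz.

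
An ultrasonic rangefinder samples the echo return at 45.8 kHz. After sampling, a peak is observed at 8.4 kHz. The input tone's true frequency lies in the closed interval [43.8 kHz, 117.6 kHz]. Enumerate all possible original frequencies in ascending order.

54.2 kHz, 83.2 kHz, 100 kHz

Frequencies that alias to 8.4 kHz are k·fs ± 8.4 kHz for integer k ≥ 0.
k=0: 8.4 kHz.
k=1: 37.4 kHz, 54.2 kHz.
k=2: 83.2 kHz, 100 kHz.
k=3: 129 kHz, 145.8 kHz.
Within [43.8 kHz, 117.6 kHz]: 54.2 kHz, 83.2 kHz, 100 kHz.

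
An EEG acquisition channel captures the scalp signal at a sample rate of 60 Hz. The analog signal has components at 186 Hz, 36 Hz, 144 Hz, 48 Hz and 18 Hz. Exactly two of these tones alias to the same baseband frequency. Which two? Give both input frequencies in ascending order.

fs/2 = 30 Hz.
186 Hz mod fs = 6 Hz.
6 Hz ≤ fs/2 = 30 Hz, appears at 6 Hz.
36 Hz > fs/2 = 30 Hz, folds to fs − 36 Hz = 24 Hz.
144 Hz mod fs = 24 Hz.
24 Hz ≤ fs/2 = 30 Hz, appears at 24 Hz.
48 Hz > fs/2 = 30 Hz, folds to fs − 48 Hz = 12 Hz.
18 Hz ≤ fs/2 = 30 Hz, passes unchanged.
36 Hz and 144 Hz both map to 24 Hz.

36 Hz, 144 Hz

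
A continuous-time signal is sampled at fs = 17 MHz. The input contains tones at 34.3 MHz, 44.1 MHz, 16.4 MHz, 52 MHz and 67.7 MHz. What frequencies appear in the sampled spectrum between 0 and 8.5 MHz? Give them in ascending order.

0.3 MHz, 0.6 MHz, 1 MHz, 6.9 MHz

fs/2 = 8.5 MHz.
34.3 MHz mod fs = 0.3 MHz.
0.3 MHz ≤ fs/2 = 8.5 MHz, appears at 0.3 MHz.
44.1 MHz mod fs = 10.1 MHz.
10.1 MHz > fs/2 = 8.5 MHz, folds to fs − 10.1 MHz = 6.9 MHz.
16.4 MHz > fs/2 = 8.5 MHz, folds to fs − 16.4 MHz = 0.6 MHz.
52 MHz mod fs = 1 MHz.
1 MHz ≤ fs/2 = 8.5 MHz, appears at 1 MHz.
67.7 MHz mod fs = 16.7 MHz.
16.7 MHz > fs/2 = 8.5 MHz, folds to fs − 16.7 MHz = 0.3 MHz.
Distinct values: {0.3 MHz, 0.6 MHz, 1 MHz, 6.9 MHz}.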